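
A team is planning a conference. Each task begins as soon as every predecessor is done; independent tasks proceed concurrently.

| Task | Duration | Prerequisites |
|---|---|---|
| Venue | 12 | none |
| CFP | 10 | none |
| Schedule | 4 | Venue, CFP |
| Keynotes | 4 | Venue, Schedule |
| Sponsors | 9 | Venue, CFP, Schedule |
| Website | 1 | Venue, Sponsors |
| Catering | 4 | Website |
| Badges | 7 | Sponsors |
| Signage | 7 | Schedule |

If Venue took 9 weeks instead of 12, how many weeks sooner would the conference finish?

Actual critical path: Venue→Schedule→Sponsors→Badges = 12+4+9+7 = 32 ⇒ 32 weeks.
Venue lies on that path, so at 9 weeks the path becomes 29 weeks.
The binding chain switches to CFP→Schedule→Sponsors→Badges = 10+4+9+7 = 30; finish 30 weeks.
Change in finish: 30 − 32 = -2 weeks.

2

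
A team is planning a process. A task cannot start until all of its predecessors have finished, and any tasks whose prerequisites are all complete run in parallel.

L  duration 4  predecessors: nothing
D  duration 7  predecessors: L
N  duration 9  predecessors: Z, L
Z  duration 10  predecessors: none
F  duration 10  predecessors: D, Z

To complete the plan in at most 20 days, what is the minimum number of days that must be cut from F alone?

1

Current finish: 21 days; target: 20.
F is on every critical path, so each day cut from F cuts the finish by one (this holds down to a finish of 19).
Need 21 − 20 = 1 day off F → F becomes 9 days, finish becomes 20.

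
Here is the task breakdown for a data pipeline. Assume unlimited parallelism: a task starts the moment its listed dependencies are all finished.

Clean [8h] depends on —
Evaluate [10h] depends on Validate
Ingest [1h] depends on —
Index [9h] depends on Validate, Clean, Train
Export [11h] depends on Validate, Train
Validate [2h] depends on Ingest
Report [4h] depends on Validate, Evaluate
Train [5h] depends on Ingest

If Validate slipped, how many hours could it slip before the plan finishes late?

0

The longest chain is Ingest→Validate→Evaluate→Report = 1+2+10+4 = 17; overall finish 17 hours.
The longest chain containing Validate totals 17 hours.
So Validate can slip 3 − 3 = 0 hours.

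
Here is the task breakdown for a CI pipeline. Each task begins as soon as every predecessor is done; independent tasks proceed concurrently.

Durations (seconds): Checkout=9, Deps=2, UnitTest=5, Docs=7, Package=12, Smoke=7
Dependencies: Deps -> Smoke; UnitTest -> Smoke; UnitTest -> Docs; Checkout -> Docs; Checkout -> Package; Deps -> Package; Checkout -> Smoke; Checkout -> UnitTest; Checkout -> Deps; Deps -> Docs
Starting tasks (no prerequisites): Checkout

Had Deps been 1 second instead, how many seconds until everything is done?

22

As given, the longest chain is Checkout→Deps→Package = 9+2+12 = 23, so the finish is 23 seconds.
Since Deps is critical, the -1 change carries straight to that chain (now 22 seconds).
No other chain overtakes it, so the finish is 22 seconds.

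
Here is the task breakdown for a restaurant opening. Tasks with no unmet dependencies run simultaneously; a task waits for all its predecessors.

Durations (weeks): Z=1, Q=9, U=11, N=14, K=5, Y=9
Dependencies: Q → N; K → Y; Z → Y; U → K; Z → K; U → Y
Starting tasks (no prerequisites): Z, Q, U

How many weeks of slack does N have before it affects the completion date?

2

The longest chain is U→K→Y = 11+5+9 = 25; overall finish 25 weeks.
Longest path through N: 23 weeks (earliest finish 23, latest finish 25).
Float = 25 − 23 = 2.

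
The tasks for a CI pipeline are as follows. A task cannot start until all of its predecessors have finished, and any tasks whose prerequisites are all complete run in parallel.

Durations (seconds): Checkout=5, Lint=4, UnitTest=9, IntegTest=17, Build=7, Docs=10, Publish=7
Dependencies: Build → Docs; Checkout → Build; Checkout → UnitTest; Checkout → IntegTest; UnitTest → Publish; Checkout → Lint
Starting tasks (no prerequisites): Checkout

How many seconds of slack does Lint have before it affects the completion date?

The longest chain is Checkout→IntegTest = 5+17 = 22; overall finish 22 seconds.
Lint finishes as early as 9 and must finish by 22.
Float = 22 − 9 = 13.

13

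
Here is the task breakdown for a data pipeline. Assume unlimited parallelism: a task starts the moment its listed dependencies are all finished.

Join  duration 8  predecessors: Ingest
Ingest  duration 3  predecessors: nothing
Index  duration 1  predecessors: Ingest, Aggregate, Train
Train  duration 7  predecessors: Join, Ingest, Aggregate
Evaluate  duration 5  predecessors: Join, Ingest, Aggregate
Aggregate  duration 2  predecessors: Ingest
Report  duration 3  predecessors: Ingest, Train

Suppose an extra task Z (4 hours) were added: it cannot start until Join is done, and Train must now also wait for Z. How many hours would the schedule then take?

25

Originally the schedule takes 21 hours.
With Z inserted, Train now waits for max(Join, Ingest, Aggregate, Z).
New critical path: Ingest→Join→Z→Train→Report = 3+8+4+7+3 = 25 ⇒ 25 hours.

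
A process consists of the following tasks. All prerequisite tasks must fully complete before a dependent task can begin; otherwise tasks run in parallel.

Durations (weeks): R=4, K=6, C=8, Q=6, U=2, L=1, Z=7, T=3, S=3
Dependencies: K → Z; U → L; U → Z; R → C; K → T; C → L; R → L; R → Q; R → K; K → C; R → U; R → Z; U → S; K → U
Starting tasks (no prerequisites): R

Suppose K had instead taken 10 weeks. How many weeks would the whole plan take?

23

Baseline: R→K→C→L = 4+6+8+1 = 19 → 19 weeks.
K is on the critical path; changing it to 10 makes that path 23 weeks.
The critical path is still R→K→C→L; finish is now 23 weeks.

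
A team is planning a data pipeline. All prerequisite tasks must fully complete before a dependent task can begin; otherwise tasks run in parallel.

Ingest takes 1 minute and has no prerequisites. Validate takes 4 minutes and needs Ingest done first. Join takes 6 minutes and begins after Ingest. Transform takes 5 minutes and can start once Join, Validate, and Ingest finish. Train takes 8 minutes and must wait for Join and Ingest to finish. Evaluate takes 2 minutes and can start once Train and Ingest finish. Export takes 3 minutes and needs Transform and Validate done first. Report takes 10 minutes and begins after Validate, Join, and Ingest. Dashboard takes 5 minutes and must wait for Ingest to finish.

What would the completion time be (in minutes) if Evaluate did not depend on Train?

Original critical path: Ingest→Join→Train→Evaluate = 1+6+8+2 = 17 ⇒ 17 minutes.
Without Train→Evaluate, Evaluate's earliest start moves from 15 to 1.
After: Ingest→Join→Report = 1+6+10 = 17 → 17 minutes.

17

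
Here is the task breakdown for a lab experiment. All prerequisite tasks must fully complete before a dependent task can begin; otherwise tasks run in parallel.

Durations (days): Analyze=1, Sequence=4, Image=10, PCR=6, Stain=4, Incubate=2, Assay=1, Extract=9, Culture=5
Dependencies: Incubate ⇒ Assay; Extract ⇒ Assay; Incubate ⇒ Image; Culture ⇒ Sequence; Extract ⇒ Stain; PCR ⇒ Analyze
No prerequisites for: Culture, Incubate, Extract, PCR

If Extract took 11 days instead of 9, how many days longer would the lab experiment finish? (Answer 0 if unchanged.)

2

The binding path is Extract→Stain = 9+4 = 13; finish at 13 days.
Extract is on the critical path; changing it to 11 makes that path 15 days.
That remains the longest chain; total 15 days.
Change in finish: 15 − 13 = +2 days.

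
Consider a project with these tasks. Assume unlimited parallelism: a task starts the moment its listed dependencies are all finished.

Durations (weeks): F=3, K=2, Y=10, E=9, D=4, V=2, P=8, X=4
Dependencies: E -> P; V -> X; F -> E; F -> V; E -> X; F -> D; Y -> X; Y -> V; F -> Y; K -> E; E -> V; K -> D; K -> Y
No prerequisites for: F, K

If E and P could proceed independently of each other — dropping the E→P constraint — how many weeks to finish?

19

Before: longest chain F→E→P = 3+9+8 = 20, finish 20.
Without E→P, P's earliest start moves from 12 to 0.
New critical path: F→Y→V→X = 3+10+2+4 = 19 ⇒ 19 weeks.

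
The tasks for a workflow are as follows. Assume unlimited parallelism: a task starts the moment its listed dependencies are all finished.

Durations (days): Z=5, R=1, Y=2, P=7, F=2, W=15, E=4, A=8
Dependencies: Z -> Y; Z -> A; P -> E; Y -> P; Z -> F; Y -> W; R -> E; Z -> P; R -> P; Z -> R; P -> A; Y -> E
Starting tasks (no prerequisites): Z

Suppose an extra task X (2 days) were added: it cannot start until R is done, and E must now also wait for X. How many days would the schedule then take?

22

Originally the schedule takes 22 days.
With X inserted, E now waits for max(R, Y, P, X).
New critical path: Z→Y→P→A = 5+2+7+8 = 22 ⇒ 22 days.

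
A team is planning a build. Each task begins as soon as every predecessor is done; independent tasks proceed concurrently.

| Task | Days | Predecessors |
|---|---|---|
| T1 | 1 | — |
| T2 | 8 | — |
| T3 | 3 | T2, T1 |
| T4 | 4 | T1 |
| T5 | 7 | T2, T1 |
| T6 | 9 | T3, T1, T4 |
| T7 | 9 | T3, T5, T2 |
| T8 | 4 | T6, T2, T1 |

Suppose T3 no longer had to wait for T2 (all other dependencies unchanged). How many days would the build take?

Original critical path: T2→T3→T6→T8 = 8+3+9+4 = 24 ⇒ 24 days.
Without T2→T3, T3's earliest start moves from 8 to 1.
New critical path: T2→T5→T7 = 8+7+9 = 24 ⇒ 24 days.

24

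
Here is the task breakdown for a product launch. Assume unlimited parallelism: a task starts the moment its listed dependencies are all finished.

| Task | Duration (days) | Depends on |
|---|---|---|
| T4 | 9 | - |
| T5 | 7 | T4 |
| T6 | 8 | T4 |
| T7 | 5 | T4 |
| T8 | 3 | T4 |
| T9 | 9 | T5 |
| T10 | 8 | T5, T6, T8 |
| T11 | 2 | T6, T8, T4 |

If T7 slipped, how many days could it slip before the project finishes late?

The longest chain is T4→T5→T9 = 9+7+9 = 25; overall finish 25 days.
The longest chain containing T7 totals 14 days.
Slack of T7 = 20 − 9 = 11 days.

11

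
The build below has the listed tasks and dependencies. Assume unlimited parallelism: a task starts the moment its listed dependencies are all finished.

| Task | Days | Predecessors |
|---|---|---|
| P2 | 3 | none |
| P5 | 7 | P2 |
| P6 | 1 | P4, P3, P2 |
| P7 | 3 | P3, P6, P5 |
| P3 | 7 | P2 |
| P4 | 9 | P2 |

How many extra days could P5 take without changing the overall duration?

P2→P4→P6→P7 = 3+9+1+3 = 16 sets the makespan at 16 days.
P5 finishes as early as 10 and must finish by 13.
Slack of P5 = 6 − 3 = 3 days.

3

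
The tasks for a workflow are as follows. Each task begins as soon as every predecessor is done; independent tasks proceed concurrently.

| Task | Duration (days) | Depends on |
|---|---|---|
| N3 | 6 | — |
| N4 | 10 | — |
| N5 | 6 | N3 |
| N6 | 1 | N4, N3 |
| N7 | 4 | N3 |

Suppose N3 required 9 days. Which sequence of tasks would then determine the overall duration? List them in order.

N3, N5

Actual critical path: N3→N5 = 6+6 = 12 ⇒ 12 days.
Since N3 is critical, the +3 change carries straight to that chain (now 15 days).
No other chain overtakes it, so the finish is 15 days.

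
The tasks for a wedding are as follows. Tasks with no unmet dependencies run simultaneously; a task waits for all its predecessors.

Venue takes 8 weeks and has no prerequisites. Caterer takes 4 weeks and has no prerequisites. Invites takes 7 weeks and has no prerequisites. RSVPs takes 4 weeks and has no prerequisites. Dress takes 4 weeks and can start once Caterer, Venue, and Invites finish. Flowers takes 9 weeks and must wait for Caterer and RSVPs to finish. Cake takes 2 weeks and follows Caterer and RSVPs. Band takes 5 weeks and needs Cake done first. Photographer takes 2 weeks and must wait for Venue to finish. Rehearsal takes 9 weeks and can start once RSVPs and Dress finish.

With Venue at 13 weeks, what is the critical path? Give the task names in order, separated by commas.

Actual critical path: Venue→Dress→Rehearsal = 8+4+9 = 21 ⇒ 21 weeks.
Since Venue is critical, the +5 change carries straight to that chain (now 26 weeks).
No other chain overtakes it, so the finish is 26 weeks.

Venue, Dress, Rehearsal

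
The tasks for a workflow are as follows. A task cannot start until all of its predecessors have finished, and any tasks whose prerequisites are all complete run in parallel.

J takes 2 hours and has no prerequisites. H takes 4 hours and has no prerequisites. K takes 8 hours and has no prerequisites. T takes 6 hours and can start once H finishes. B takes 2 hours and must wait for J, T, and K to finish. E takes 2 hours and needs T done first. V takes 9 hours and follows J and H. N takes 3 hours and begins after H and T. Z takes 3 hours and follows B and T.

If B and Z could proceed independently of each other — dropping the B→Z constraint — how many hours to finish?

Before: longest chain H→T→B→Z = 4+6+2+3 = 15, finish 15.
Without B→Z, Z's earliest start moves from 12 to 10.
The longest chain is now H→T→N = 4+6+3 = 13, so the plan takes 13 hours.

13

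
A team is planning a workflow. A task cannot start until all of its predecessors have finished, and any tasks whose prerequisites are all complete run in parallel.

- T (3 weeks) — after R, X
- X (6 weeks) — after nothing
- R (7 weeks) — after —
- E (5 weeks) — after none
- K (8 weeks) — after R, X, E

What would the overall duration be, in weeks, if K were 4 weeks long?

11

Actual critical path: R→K = 7+8 = 15 ⇒ 15 weeks.
K lies on that path, so at 4 weeks the path becomes 11 weeks.
The critical path is still R→K; finish is now 11 weeks.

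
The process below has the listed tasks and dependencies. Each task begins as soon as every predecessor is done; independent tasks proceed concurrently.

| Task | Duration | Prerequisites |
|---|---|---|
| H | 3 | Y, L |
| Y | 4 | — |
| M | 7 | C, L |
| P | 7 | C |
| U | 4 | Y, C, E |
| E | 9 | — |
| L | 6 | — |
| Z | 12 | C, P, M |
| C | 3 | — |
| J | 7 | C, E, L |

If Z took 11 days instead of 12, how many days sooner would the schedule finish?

1

Actual critical path: L→M→Z = 6+7+12 = 25 ⇒ 25 days.
Z lies on that path, so at 11 days the path becomes 24 days.
No other chain overtakes it, so the finish is 24 days.
Change in finish: 24 − 25 = -1 days.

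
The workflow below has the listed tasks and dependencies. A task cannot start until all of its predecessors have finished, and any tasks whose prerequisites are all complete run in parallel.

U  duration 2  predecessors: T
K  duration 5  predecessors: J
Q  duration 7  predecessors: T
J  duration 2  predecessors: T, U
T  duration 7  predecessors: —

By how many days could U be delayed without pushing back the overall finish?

The longest chain is T→U→J→K = 7+2+2+5 = 16; overall finish 16 days.
The longest chain containing U totals 16 days.
So U can slip 9 − 9 = 0 days.

0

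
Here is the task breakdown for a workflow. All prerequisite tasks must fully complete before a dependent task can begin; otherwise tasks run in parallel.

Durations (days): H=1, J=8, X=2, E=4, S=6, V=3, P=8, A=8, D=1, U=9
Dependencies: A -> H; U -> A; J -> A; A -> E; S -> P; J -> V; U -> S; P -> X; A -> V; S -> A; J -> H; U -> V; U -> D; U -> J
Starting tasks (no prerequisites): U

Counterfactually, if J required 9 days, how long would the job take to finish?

30

As given, the longest chain is U→J→A→E = 9+8+8+4 = 29, so the finish is 29 days.
J lies on that path, so at 9 days the path becomes 30 days.
That remains the longest chain; total 30 days.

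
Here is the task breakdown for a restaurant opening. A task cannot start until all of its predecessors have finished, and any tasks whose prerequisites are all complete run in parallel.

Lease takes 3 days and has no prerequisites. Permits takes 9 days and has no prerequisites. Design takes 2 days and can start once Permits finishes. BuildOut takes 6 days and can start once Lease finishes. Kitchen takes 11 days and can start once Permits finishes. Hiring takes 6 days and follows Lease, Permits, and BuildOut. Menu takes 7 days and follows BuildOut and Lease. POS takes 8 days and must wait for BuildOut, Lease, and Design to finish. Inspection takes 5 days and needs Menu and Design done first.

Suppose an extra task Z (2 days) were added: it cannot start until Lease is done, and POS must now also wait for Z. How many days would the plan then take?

21

Originally the plan takes 21 days.
With Z inserted, POS now waits for max(BuildOut, Lease, Design, Z).
New critical path: Lease→BuildOut→Menu→Inspection = 3+6+7+5 = 21 ⇒ 21 days.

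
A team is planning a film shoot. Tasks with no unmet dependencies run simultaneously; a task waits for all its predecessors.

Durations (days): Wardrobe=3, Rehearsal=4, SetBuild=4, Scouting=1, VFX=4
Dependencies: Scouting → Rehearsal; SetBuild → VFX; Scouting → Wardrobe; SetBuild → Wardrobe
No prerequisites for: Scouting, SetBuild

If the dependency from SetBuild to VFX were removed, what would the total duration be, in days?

7

Original critical path: SetBuild→VFX = 4+4 = 8 ⇒ 8 days.
Without SetBuild→VFX, VFX's earliest start moves from 4 to 0.
The longest chain is now SetBuild→Wardrobe = 4+3 = 7, so the project takes 7 days.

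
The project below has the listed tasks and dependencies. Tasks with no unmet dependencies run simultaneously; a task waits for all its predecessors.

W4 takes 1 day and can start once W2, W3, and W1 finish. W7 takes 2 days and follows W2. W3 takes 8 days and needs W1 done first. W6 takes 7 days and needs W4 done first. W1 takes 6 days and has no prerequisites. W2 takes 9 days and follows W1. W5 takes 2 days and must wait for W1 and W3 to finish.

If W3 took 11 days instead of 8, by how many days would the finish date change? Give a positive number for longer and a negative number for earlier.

Actual critical path: W1→W2→W4→W6 = 6+9+1+7 = 23 ⇒ 23 days.
W3 has 1 day of float (longest path through it is 22).
The binding chain switches to W1→W3→W4→W6 = 6+11+1+7 = 25; finish 25 days.
Change in finish: 25 − 23 = +2 days.

2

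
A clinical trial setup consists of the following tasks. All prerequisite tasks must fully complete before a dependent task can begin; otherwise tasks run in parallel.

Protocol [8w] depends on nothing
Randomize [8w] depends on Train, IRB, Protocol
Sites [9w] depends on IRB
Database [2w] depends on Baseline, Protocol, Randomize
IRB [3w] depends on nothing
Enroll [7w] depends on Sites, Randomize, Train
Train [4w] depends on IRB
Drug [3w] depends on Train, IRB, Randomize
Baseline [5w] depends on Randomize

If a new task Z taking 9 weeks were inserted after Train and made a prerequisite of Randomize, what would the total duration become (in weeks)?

Originally the schedule takes 23 weeks.
With Z inserted, Randomize now waits for max(Train, IRB, Protocol, Z).
New critical path: IRB→Train→Z→Randomize→Baseline→Database = 3+4+9+8+5+2 = 31 ⇒ 31 weeks.

31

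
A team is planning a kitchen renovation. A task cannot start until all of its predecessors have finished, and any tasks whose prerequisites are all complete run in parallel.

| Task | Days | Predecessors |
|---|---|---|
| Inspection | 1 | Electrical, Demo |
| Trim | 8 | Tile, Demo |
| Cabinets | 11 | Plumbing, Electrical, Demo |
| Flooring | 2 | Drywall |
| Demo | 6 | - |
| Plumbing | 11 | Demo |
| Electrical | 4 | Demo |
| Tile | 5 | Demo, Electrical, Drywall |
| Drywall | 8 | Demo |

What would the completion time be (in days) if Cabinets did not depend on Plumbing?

27

With the dependency in place, Demo→Plumbing→Cabinets = 6+11+11 = 28 sets the finish at 28 days.
Without Plumbing→Cabinets, Cabinets's earliest start moves from 17 to 10.
The longest chain is now Demo→Drywall→Tile→Trim = 6+8+5+8 = 27, so the job takes 27 days.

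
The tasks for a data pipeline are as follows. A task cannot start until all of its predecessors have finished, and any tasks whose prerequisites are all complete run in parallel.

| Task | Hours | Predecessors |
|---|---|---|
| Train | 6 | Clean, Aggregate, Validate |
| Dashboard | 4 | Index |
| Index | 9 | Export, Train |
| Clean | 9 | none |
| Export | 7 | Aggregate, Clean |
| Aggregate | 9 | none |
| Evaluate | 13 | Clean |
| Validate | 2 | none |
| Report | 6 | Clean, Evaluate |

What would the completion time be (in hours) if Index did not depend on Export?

With the dependency in place, Clean→Export→Index→Dashboard = 9+7+9+4 = 29 sets the finish at 29 hours.
Without Export→Index, Index's earliest start moves from 16 to 15.
The longest chain is now Clean→Train→Index→Dashboard = 9+6+9+4 = 28, so the plan takes 28 hours.

28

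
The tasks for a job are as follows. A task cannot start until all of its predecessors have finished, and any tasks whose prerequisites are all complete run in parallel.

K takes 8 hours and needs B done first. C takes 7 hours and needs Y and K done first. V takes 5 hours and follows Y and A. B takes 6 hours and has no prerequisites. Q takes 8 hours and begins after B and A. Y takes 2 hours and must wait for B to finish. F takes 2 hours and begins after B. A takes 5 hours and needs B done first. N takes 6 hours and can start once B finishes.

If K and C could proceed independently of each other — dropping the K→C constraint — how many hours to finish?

19

With the dependency in place, B→K→C = 6+8+7 = 21 sets the finish at 21 hours.
Without K→C, C's earliest start moves from 14 to 8.
New critical path: B→A→Q = 6+5+8 = 19 ⇒ 19 hours.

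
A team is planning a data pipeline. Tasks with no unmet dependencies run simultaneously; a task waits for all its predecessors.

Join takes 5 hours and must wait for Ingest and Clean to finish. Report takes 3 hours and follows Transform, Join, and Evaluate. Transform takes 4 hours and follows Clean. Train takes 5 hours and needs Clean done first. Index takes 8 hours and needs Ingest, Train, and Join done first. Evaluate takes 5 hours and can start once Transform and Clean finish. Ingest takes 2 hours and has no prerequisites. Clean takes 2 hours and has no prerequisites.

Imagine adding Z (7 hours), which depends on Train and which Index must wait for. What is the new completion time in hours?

22

Originally the project takes 15 hours.
With Z inserted, Index now waits for max(Ingest, Train, Join, Z).
New critical path: Clean→Train→Z→Index = 2+5+7+8 = 22 ⇒ 22 hours.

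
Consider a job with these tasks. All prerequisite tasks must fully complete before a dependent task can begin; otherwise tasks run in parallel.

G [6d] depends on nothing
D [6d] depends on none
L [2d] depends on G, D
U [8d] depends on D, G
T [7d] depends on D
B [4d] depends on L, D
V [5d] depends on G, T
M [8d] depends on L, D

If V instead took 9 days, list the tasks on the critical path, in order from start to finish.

D, T, V

Actual critical path: D→T→V = 6+7+5 = 18 ⇒ 18 days.
V is on the critical path; changing it to 9 makes that path 22 days.
That remains the longest chain; total 22 days.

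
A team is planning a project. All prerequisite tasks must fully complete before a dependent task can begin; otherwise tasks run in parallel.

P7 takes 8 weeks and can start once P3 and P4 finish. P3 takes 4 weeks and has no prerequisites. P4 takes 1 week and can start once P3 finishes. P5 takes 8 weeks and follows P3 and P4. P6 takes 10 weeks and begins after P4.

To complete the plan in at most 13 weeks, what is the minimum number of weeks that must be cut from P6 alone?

2

Current finish: 15 weeks; target: 13.
P6 is on every critical path, so each week cut from P6 cuts the finish by one (this holds down to a finish of 13).
Need 15 − 13 = 2 weeks off P6 → P6 becomes 8 weeks, finish becomes 13.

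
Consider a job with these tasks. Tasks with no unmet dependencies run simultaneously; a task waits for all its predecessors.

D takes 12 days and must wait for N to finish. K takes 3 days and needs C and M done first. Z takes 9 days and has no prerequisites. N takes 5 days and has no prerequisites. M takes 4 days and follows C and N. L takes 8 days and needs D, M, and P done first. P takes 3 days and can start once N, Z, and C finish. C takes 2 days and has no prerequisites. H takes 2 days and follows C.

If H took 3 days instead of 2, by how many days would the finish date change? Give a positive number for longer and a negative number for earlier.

Baseline: N→D→L = 5+12+8 = 25 → 25 days.
H has 21 days of float (longest path through it is 4).
No other chain overtakes it, so the finish is 25 days.
Change in finish: 25 − 25 = +0 days.

0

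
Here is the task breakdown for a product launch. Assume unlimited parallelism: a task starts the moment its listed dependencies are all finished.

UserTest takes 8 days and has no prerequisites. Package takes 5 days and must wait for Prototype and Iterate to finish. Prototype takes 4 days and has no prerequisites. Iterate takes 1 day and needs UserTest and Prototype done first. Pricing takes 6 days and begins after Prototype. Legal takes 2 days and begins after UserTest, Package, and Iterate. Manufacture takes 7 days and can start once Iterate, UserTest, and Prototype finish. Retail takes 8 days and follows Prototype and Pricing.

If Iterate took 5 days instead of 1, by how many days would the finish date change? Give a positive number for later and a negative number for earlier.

2

Critical path before the change: Prototype→Pricing→Retail = 4+6+8 = 18 giving 18 days.
Iterate has 2 days of float (longest path through it is 16).
New critical path: UserTest→Iterate→Manufacture = 8+5+7 = 20 ⇒ 20 days.
Change in finish: 20 − 18 = +2 days.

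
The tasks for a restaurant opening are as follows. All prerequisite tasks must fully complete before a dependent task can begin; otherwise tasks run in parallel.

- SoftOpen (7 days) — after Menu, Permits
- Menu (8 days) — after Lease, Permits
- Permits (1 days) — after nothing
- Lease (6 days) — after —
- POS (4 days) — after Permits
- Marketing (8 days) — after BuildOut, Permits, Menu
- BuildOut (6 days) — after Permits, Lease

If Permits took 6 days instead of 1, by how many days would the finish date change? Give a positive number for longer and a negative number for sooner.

Critical path before the change: Lease→Menu→Marketing = 6+8+8 = 22 giving 22 days.
The longest path through Permits is only 17 days, so Permits has float 5.
The critical path is still Lease→Menu→Marketing; finish is now 22 days.
Change in finish: 22 − 22 = +0 days.

0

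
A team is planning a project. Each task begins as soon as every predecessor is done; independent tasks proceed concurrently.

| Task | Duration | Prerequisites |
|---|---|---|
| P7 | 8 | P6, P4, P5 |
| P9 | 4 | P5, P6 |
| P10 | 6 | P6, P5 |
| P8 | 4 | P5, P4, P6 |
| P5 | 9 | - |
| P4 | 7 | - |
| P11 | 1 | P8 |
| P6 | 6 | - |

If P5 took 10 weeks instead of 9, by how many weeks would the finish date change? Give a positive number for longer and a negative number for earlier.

Critical path before the change: P5→P7 = 9+8 = 17 giving 17 weeks.
Since P5 is critical, the +1 change carries straight to that chain (now 18 weeks).
That remains the longest chain; total 18 weeks.
Change in finish: 18 − 17 = +1 weeks.

1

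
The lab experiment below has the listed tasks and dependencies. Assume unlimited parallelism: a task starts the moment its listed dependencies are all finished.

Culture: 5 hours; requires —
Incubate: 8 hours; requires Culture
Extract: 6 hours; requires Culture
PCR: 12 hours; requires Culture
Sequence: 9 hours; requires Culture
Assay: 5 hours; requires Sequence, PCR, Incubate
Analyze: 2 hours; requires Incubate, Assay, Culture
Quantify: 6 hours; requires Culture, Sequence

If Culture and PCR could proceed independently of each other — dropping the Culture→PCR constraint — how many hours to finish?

21

Original critical path: Culture→PCR→Assay→Analyze = 5+12+5+2 = 24 ⇒ 24 hours.
Without Culture→PCR, PCR's earliest start moves from 5 to 0.
The longest chain is now Culture→Sequence→Assay→Analyze = 5+9+5+2 = 21, so the project takes 21 hours.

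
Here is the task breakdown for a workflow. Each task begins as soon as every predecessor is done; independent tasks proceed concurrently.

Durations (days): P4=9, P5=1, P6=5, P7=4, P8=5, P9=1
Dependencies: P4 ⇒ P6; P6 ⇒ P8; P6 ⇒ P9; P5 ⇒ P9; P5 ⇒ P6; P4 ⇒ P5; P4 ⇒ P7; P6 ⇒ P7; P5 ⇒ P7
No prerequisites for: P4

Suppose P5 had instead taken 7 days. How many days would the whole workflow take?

As given, the longest chain is P4→P5→P6→P8 = 9+1+5+5 = 20, so the finish is 20 days.
Since P5 is critical, the +6 change carries straight to that chain (now 26 days).
No other chain overtakes it, so the finish is 26 days.

26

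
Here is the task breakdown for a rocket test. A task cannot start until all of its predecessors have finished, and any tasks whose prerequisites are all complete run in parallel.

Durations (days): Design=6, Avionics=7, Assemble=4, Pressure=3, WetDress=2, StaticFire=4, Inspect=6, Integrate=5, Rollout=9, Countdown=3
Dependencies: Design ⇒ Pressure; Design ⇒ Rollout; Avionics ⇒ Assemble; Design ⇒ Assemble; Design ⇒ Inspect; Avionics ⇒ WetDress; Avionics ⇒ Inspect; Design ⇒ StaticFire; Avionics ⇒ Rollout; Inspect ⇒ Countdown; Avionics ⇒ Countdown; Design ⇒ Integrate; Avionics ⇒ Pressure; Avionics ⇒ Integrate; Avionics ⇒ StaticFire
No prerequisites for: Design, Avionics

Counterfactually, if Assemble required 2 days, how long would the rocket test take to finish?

16

The binding path is Avionics→Inspect→Countdown = 7+6+3 = 16; finish at 16 days.
The longest path through Assemble is only 11 days, so Assemble has float 5.
No other chain overtakes it, so the finish is 16 days.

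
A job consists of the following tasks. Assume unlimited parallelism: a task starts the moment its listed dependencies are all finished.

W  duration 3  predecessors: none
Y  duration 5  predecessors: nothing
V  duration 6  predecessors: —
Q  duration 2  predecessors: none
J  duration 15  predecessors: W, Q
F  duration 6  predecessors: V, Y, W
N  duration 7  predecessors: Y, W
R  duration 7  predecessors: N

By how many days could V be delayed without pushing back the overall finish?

The longest chain is Y→N→R = 5+7+7 = 19; overall finish 19 days.
The longest chain containing V totals 12 days.
So V can slip 13 − 6 = 7 days.

7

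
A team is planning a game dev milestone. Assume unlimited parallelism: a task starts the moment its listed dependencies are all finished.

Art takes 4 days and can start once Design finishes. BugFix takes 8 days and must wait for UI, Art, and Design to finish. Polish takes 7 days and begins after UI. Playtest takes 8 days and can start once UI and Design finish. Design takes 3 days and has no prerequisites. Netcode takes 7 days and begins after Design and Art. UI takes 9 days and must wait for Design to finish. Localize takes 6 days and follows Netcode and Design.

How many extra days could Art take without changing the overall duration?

0

Critical path: Design→Art→Netcode→Localize = 3+4+7+6 = 20, so the finish is 20 days.
Art finishes as early as 7 and must finish by 7.
Slack of Art = 3 − 3 = 0 days.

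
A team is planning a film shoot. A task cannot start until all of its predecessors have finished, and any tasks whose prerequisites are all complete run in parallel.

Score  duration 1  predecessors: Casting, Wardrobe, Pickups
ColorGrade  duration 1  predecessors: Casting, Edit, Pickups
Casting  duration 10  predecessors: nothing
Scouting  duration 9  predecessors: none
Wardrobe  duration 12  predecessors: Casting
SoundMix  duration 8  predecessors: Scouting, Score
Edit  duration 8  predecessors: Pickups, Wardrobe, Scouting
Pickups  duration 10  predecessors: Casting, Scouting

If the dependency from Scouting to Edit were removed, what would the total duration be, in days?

With the dependency in place, Casting→Wardrobe→Edit→ColorGrade = 10+12+8+1 = 31 sets the finish at 31 days.
Dropping Scouting→Edit doesn't change Edit's earliest start (22); another predecessor still binds.
New critical path: Casting→Wardrobe→Edit→ColorGrade = 10+12+8+1 = 31 ⇒ 31 days.

31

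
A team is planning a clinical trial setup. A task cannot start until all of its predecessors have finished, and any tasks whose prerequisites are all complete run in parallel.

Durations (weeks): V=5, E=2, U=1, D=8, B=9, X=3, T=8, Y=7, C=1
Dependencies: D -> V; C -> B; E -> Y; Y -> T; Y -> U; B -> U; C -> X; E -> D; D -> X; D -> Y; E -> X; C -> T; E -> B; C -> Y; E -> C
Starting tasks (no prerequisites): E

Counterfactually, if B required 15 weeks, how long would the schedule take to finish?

As given, the longest chain is E→D→Y→T = 2+8+7+8 = 25, so the finish is 25 weeks.
B has 12 weeks of float (longest path through it is 13).
No other chain overtakes it, so the finish is 25 weeks.

25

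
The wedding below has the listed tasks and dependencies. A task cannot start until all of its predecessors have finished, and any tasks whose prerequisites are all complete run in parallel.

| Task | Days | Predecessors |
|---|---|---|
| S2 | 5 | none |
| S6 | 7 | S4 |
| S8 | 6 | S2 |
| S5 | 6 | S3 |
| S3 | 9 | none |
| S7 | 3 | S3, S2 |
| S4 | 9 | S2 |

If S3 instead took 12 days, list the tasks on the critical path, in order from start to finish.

S2, S4, S6

As given, the longest chain is S2→S4→S6 = 5+9+7 = 21, so the finish is 21 days.
S3 has 6 days of float (longest path through it is 15).
That remains the longest chain; total 21 days.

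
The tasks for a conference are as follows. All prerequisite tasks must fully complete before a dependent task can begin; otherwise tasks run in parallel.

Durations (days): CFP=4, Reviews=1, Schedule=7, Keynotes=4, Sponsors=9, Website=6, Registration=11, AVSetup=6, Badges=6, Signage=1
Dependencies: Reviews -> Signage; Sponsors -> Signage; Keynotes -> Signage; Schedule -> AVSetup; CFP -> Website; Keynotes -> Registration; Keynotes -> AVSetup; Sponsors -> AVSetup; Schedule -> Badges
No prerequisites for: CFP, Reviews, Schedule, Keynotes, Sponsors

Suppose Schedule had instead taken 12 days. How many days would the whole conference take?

18

As given, the longest chain is Keynotes→Registration = 4+11 = 15, so the finish is 15 days.
Schedule is off the critical path — its longest chain is 13 days, giving 2 of slack.
Now Schedule→AVSetup = 12+6 = 18 is longest, so the finish becomes 18 days.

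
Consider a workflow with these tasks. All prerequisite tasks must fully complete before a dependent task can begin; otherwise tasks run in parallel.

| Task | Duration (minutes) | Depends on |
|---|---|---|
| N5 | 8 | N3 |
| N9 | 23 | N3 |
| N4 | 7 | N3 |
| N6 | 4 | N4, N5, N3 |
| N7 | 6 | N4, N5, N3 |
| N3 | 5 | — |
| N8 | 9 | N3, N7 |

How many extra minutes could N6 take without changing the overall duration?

Critical path: N3→N5→N7→N8 = 5+8+6+9 = 28, so the finish is 28 minutes.
Longest path through N6: 17 minutes (earliest finish 17, latest finish 28).
So N6 can slip 28 − 17 = 11 minutes.

11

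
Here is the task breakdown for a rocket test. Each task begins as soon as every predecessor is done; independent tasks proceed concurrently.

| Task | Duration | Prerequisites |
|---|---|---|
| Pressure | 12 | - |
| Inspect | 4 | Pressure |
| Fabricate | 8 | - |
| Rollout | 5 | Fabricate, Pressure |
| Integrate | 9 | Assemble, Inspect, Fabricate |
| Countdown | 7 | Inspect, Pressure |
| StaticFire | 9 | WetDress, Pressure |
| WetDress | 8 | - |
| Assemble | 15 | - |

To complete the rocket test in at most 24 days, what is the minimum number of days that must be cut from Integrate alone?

Current finish: 25 days; target: 24.
Integrate is on every critical path, so each day cut from Integrate cuts the finish by one (this holds down to a finish of 23).
Need 25 − 24 = 1 day off Integrate → Integrate becomes 8 days, finish becomes 24.

1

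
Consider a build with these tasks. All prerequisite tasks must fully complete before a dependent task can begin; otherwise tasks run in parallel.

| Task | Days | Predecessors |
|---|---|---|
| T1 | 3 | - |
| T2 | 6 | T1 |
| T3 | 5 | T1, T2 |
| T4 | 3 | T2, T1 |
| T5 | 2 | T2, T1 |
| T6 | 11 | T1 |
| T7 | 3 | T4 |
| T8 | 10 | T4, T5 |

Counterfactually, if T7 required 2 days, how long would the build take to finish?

As given, the longest chain is T1→T2→T4→T8 = 3+6+3+10 = 22, so the finish is 22 days.
T7 is off the critical path — its longest chain is 15 days, giving 7 of slack.
No other chain overtakes it, so the finish is 22 days.

22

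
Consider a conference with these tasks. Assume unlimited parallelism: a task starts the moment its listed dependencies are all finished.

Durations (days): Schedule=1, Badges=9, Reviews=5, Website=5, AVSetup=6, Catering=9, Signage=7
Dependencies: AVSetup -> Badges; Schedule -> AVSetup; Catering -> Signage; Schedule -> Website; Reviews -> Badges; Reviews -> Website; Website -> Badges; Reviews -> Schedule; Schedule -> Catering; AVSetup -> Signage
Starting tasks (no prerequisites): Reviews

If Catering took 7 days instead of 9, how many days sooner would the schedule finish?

1

Critical path before the change: Reviews→Schedule→Catering→Signage = 5+1+9+7 = 22 giving 22 days.
Catering is on the critical path; changing it to 7 makes that path 20 days.
New critical path: Reviews→Schedule→AVSetup→Badges = 5+1+6+9 = 21 ⇒ 21 days.
Change in finish: 21 − 22 = -1 days.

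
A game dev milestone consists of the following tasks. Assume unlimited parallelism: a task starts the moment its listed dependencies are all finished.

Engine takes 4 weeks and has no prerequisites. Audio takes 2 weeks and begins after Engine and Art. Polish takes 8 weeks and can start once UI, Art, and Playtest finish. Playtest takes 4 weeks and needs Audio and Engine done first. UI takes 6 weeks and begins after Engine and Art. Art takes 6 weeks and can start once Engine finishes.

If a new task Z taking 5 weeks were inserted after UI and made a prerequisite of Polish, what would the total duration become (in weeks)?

Originally the game dev milestone takes 24 weeks.
With Z inserted, Polish now waits for max(UI, Art, Playtest, Z).
New critical path: Engine→Art→UI→Z→Polish = 4+6+6+5+8 = 29 ⇒ 29 weeks.

29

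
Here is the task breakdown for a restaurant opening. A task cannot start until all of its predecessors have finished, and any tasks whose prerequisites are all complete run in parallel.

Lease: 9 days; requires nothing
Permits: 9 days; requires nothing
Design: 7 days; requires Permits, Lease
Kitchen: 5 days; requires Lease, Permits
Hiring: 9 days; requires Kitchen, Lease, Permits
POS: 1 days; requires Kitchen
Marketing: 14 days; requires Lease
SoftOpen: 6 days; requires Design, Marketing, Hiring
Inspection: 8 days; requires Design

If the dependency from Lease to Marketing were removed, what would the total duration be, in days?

Before: longest chain Lease→Kitchen→Hiring→SoftOpen = 9+5+9+6 = 29, finish 29.
Without Lease→Marketing, Marketing's earliest start moves from 9 to 0.
After: Lease→Kitchen→Hiring→SoftOpen = 9+5+9+6 = 29 → 29 days.

29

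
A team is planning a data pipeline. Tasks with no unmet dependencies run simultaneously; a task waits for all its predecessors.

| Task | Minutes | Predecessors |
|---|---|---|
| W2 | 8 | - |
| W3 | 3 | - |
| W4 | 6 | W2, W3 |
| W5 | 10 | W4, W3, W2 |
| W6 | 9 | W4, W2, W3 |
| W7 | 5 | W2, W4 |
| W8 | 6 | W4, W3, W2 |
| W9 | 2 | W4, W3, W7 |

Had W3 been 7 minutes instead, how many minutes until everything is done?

The binding path is W2→W4→W5 = 8+6+10 = 24; finish at 24 minutes.
W3 has 5 minutes of float (longest path through it is 19).
No other chain overtakes it, so the finish is 24 minutes.

24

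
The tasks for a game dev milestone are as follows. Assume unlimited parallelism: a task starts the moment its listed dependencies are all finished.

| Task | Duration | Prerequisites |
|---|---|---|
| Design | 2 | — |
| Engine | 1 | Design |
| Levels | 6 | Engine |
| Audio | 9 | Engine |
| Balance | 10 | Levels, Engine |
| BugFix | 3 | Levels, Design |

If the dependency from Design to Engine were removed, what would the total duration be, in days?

Original critical path: Design→Engine→Levels→Balance = 2+1+6+10 = 19 ⇒ 19 days.
Without Design→Engine, Engine's earliest start moves from 2 to 0.
The longest chain is now Engine→Levels→Balance = 1+6+10 = 17, so the job takes 17 days.

17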